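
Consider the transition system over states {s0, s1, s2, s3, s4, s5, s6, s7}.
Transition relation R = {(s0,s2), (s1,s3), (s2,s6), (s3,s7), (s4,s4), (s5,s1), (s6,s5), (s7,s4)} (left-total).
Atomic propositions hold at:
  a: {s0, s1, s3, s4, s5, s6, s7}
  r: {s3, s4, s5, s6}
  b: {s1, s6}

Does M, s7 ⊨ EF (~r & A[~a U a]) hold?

Sat(~r) = {s0, s1, s2, s7}
Sat(~a) = {s2}
A[~a U a]: least fixpoint, start Z0 = Sat(a) = {s0, s1, s3, s4, s5, s6, s7}, add states in Sat(~a) with every successor in Z. Z1 = {s0, s1, s2, s3, s4, s5, s6, s7}; fixed.
Sat(A[~a U a]) = {s0, s1, s2, s3, s4, s5, s6, s7}
Sat(~r & A[~a U a]) = {s0, s1, s2, s7}
EF (~r & A[~a U a]): least fixpoint, start Z0 = {s0, s1, s2, s7}, add states with some successor in Z. Z1 = {s0, s1, s2, s3, s5, s7}; Z2 = {s0, s1, s2, s3, s5, s6, s7}; fixed.
Sat(EF (~r & A[~a U a])) = {s0, s1, s2, s3, s5, s6, s7}
s7 ∈ Sat(EF (~r & A[~a U a])) = {s0, s1, s2, s3, s5, s6, s7}, so the formula holds at s7.

Yes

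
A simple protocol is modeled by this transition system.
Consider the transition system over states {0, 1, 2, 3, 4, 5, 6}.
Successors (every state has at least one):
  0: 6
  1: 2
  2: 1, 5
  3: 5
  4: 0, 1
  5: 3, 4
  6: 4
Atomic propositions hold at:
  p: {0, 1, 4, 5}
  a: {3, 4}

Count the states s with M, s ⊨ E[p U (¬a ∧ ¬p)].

Sat(¬a) = {0, 1, 2, 5, 6}
Sat(¬p) = {2, 3, 6}
Sat(¬a ∧ ¬p) = {2, 6}
E[p U (¬a ∧ ¬p)]: least fixpoint, start Z0 = Sat((¬a ∧ ¬p)) = {2, 6}, add states in Sat(p) with some successor in Z. Z1 = {0, 1, 2, 6}; Z2 = {0, 1, 2, 4, 6}; Z3 = {0, 1, 2, 4, 5, 6}; fixed.
Sat(E[p U (¬a ∧ ¬p)]) = {0, 1, 2, 4, 5, 6}
|Sat(E[p U (¬a ∧ ¬p)])| = |{0, 1, 2, 4, 5, 6}| = 6.

6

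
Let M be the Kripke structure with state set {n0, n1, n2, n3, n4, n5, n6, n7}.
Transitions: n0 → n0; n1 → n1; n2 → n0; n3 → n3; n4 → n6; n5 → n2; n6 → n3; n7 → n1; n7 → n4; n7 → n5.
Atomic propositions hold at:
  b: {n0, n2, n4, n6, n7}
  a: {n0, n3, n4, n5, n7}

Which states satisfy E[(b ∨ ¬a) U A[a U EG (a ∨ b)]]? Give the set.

{n0, n2, n3, n4, n5, n6, n7}

Sat(¬a) = {n1, n2, n6}
Sat(b ∨ ¬a) = {n0, n1, n2, n4, n6, n7}
Sat(a ∨ b) = {n0, n2, n3, n4, n5, n6, n7}
EG (a ∨ b): greatest fixpoint, start Z0 = {n0, n2, n3, n4, n5, n6, n7}, keep only states in Sat with some successor in Z. Already a fixed point.
Sat(EG (a ∨ b)) = {n0, n2, n3, n4, n5, n6, n7}
A[a U EG (a ∨ b)]: least fixpoint, start Z0 = Sat(EG (a ∨ b)) = {n0, n2, n3, n4, n5, n6, n7}, add states in Sat(a) with every successor in Z. Already a fixed point.
Sat(A[a U EG (a ∨ b)]) = {n0, n2, n3, n4, n5, n6, n7}
E[(b ∨ ¬a) U A[a U EG (a ∨ b)]]: least fixpoint, start Z0 = Sat(A[a U EG (a ∨ b)]) = {n0, n2, n3, n4, n5, n6, n7}, add states in Sat(b ∨ ¬a) with some successor in Z. Already a fixed point.
Sat(E[(b ∨ ¬a) U A[a U EG (a ∨ b)]]) = {n0, n2, n3, n4, n5, n6, n7}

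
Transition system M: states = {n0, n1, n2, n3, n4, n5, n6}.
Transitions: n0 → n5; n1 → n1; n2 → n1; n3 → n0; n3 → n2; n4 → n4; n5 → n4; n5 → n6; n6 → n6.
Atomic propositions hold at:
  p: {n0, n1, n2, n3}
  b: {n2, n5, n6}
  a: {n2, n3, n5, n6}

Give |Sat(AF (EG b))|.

3

EG b: greatest fixpoint, start Z0 = {n2, n5, n6}, keep only states in Sat with some successor in Z. Z1 = {n5, n6}; fixed.
Sat(EG b) = {n5, n6}
AF (EG b): least fixpoint, start Z0 = {n5, n6}, add states with every successor in Z. Z1 = {n0, n5, n6}; fixed.
Sat(AF (EG b)) = {n0, n5, n6}
|Sat(AF (EG b))| = |{n0, n5, n6}| = 3.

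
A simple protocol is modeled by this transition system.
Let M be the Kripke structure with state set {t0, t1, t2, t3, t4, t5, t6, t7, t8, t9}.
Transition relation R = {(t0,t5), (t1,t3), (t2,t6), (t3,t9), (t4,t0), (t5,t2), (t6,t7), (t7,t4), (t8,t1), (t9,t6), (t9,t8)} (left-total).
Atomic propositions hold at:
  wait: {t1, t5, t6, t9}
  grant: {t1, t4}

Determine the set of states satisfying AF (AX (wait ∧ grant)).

{t8}

Sat(wait ∧ grant) = {t1}
Sat(AX (wait ∧ grant)) = {s : every successor in {t1}} = {t8}
AF (AX (wait ∧ grant)): least fixpoint, start Z0 = {t8}, add states with every successor in Z. Already a fixed point.
Sat(AF (AX (wait ∧ grant))) = {t8}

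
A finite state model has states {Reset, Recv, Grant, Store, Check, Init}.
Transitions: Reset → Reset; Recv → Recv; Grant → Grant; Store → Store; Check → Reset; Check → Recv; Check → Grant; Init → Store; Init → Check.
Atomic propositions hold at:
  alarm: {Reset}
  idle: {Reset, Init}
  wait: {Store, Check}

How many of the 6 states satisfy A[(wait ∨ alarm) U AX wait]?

2

Sat(wait ∨ alarm) = {Reset, Store, Check}
Sat(AX wait) = {s : every successor in {Store, Check}} = {Store, Init}
A[(wait ∨ alarm) U AX wait]: least fixpoint, start Z0 = Sat(AX wait) = {Store, Init}, add states in Sat(wait ∨ alarm) with every successor in Z. Already a fixed point.
Sat(A[(wait ∨ alarm) U AX wait]) = {Store, Init}
|Sat(A[(wait ∨ alarm) U AX wait])| = |{Store, Init}| = 2.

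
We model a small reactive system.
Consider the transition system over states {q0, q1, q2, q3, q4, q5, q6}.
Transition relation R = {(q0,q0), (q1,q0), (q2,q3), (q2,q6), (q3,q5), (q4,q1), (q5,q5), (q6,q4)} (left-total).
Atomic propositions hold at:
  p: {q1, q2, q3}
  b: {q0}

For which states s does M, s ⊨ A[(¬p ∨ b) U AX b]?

Sat(¬p) = {q0, q4, q5, q6}
Sat(¬p ∨ b) = {q0, q4, q5, q6}
Sat(AX b) = {s : every successor in {q0}} = {q0, q1}
A[(¬p ∨ b) U AX b]: least fixpoint, start Z0 = Sat(AX b) = {q0, q1}, add states in Sat(¬p ∨ b) with every successor in Z. Z1 = {q0, q1, q4}; Z2 = {q0, q1, q4, q6}; fixed.
Sat(A[(¬p ∨ b) U AX b]) = {q0, q1, q4, q6}

{q0, q1, q4, q6}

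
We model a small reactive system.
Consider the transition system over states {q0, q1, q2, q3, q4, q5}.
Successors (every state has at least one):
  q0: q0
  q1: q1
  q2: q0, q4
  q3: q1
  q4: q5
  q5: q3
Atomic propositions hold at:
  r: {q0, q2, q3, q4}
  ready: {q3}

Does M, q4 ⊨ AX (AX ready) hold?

Yes

Sat(AX ready) = {s : every successor in {q3}} = {q5}
Sat(AX (AX ready)) = {s : every successor in {q5}} = {q4}
q4 ∈ Sat(AX (AX ready)) = {q4}, so the formula holds at q4.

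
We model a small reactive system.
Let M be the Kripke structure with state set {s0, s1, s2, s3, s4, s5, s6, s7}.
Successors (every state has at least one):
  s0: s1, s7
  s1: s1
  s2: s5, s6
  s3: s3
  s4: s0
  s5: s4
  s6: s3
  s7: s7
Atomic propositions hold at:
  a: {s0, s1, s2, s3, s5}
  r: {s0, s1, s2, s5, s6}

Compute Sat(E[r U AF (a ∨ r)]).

Sat(a ∨ r) = {s0, s1, s2, s3, s5, s6}
AF (a ∨ r): least fixpoint, start Z0 = {s0, s1, s2, s3, s5, s6}, add states with every successor in Z. Z1 = {s0, s1, s2, s3, s4, s5, s6}; fixed.
Sat(AF (a ∨ r)) = {s0, s1, s2, s3, s4, s5, s6}
E[r U AF (a ∨ r)]: least fixpoint, start Z0 = Sat(AF (a ∨ r)) = {s0, s1, s2, s3, s4, s5, s6}, add states in Sat(r) with some successor in Z. Already a fixed point.
Sat(E[r U AF (a ∨ r)]) = {s0, s1, s2, s3, s4, s5, s6}

{s0, s1, s2, s3, s4, s5, s6}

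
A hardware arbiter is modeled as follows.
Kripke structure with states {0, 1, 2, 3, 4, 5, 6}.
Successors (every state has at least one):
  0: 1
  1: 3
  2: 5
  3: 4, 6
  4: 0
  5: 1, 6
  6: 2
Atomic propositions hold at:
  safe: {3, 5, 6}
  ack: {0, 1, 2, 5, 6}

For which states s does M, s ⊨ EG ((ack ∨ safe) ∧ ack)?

{2, 5, 6}

Sat(ack ∨ safe) = {0, 1, 2, 3, 5, 6}
Sat((ack ∨ safe) ∧ ack) = {0, 1, 2, 5, 6}
EG ((ack ∨ safe) ∧ ack): greatest fixpoint, start Z0 = {0, 1, 2, 5, 6}, keep only states in Sat with some successor in Z. Z1 = {0, 2, 5, 6}; Z2 = {2, 5, 6}; fixed.
Sat(EG ((ack ∨ safe) ∧ ack)) = {2, 5, 6}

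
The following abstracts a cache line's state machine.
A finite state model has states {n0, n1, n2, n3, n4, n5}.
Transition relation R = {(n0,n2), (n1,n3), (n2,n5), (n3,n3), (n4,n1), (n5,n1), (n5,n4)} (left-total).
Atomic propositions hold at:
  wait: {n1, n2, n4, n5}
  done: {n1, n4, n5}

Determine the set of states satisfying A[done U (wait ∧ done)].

{n1, n4, n5}

Sat(wait ∧ done) = {n1, n4, n5}
A[done U (wait ∧ done)]: least fixpoint, start Z0 = Sat((wait ∧ done)) = {n1, n4, n5}, add states in Sat(done) with every successor in Z. Already a fixed point.
Sat(A[done U (wait ∧ done)]) = {n1, n4, n5}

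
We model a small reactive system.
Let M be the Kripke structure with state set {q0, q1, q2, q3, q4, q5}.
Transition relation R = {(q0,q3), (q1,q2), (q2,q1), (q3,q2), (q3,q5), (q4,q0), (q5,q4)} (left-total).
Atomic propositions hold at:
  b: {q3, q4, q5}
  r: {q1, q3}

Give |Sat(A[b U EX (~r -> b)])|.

5

Sat(~r) = {q0, q2, q4, q5}
Sat(~r -> b) = {q1, q3, q4, q5}
Sat(EX (~r -> b)) = {s : some successor in {q1, q3, q4, q5}} = {q0, q2, q3, q5}
A[b U EX (~r -> b)]: least fixpoint, start Z0 = Sat(EX (~r -> b)) = {q0, q2, q3, q5}, add states in Sat(b) with every successor in Z. Z1 = {q0, q2, q3, q4, q5}; fixed.
Sat(A[b U EX (~r -> b)]) = {q0, q2, q3, q4, q5}
|Sat(A[b U EX (~r -> b)])| = |{q0, q2, q3, q4, q5}| = 5.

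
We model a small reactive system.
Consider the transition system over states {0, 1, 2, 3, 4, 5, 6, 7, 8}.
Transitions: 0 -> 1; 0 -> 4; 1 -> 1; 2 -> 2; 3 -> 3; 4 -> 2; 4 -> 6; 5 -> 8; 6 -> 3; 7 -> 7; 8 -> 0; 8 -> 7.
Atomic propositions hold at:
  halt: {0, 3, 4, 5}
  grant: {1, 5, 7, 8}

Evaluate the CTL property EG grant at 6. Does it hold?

EG grant: greatest fixpoint, start Z0 = {1, 5, 7, 8}, keep only states in Sat with some successor in Z. Already a fixed point.
Sat(EG grant) = {1, 5, 7, 8}
6 ∉ Sat(EG grant) = {1, 5, 7, 8}, so the formula does not hold at 6.

No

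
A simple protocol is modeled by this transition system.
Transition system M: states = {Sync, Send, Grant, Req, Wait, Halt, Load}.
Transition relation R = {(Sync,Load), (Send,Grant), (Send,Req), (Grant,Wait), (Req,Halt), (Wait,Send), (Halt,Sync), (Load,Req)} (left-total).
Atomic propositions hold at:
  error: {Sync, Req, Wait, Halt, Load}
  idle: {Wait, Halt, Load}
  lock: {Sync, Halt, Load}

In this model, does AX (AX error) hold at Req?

Sat(AX error) = {s : every successor in {Sync, Req, Wait, Halt, Load}} = {Sync, Grant, Req, Halt, Load}
Sat(AX (AX error)) = {s : every successor in {Sync, Grant, Req, Halt, Load}} = {Sync, Send, Req, Halt, Load}
Req ∈ Sat(AX (AX error)) = {Sync, Send, Req, Halt, Load}, so the formula holds at Req.

Yes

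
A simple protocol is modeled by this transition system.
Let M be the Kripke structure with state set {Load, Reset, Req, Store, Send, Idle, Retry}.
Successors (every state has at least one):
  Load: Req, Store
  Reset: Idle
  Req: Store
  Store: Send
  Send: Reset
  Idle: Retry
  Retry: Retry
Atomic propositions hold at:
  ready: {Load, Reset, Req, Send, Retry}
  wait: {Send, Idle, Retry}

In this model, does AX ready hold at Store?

Sat(AX ready) = {s : every successor in {Load, Reset, Req, Send, Retry}} = {Store, Send, Idle, Retry}
Store ∈ Sat(AX ready) = {Store, Send, Idle, Retry}, so the formula holds at Store.

Yes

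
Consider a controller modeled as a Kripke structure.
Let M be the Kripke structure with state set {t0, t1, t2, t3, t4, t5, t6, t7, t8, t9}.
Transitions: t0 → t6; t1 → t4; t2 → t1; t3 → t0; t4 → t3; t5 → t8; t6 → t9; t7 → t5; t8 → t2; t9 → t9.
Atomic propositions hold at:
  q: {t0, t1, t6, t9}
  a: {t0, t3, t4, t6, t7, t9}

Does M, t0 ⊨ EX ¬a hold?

No

Sat(¬a) = {t1, t2, t5, t8}
Sat(EX ¬a) = {s : some successor in {t1, t2, t5, t8}} = {t2, t5, t7, t8}
t0 ∉ Sat(EX ¬a) = {t2, t5, t7, t8}, so the formula does not hold at t0.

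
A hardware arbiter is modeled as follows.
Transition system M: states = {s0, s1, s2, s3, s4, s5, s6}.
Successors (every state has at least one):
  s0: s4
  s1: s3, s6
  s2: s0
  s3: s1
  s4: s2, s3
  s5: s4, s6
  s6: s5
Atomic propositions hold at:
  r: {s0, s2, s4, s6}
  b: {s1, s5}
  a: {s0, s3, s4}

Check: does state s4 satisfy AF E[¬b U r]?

Sat(¬b) = {s0, s2, s3, s4, s6}
E[¬b U r]: least fixpoint, start Z0 = Sat(r) = {s0, s2, s4, s6}, add states in Sat(¬b) with some successor in Z. Already a fixed point.
Sat(E[¬b U r]) = {s0, s2, s4, s6}
AF E[¬b U r]: least fixpoint, start Z0 = {s0, s2, s4, s6}, add states with every successor in Z. Z1 = {s0, s2, s4, s5, s6}; fixed.
Sat(AF E[¬b U r]) = {s0, s2, s4, s5, s6}
s4 ∈ Sat(AF E[¬b U r]) = {s0, s2, s4, s5, s6}, so the formula holds at s4.

Yes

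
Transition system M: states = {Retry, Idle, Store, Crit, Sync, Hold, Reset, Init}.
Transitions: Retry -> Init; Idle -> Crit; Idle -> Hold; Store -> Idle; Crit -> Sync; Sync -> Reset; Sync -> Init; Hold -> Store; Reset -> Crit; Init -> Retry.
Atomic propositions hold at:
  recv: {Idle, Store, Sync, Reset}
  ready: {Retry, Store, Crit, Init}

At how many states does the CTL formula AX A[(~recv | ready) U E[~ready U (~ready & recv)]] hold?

Sat(~recv) = {Retry, Crit, Hold, Init}
Sat(~recv | ready) = {Retry, Store, Crit, Hold, Init}
Sat(~ready) = {Idle, Sync, Hold, Reset}
Sat(~ready & recv) = {Idle, Sync, Reset}
E[~ready U (~ready & recv)]: least fixpoint, start Z0 = Sat((~ready & recv)) = {Idle, Sync, Reset}, add states in Sat(~ready) with some successor in Z. Already a fixed point.
Sat(E[~ready U (~ready & recv)]) = {Idle, Sync, Reset}
A[(~recv | ready) U E[~ready U (~ready & recv)]]: least fixpoint, start Z0 = Sat(E[~ready U (~ready & recv)]) = {Idle, Sync, Reset}, add states in Sat(~recv | ready) with every successor in Z. Z1 = {Idle, Store, Crit, Sync, Reset}; Z2 = {Idle, Store, Crit, Sync, Hold, Reset}; fixed.
Sat(A[(~recv | ready) U E[~ready U (~ready & recv)]]) = {Idle, Store, Crit, Sync, Hold, Reset}
Sat(AX A[(~recv | ready) U E[~ready U (~ready & recv)]]) = {s : every successor in {Idle, Store, Crit, Sync, Hold, Reset}} = {Idle, Store, Crit, Hold, Reset}
|Sat(AX A[(~recv | ready) U E[~ready U (~ready & recv)]])| = |{Idle, Store, Crit, Hold, Reset}| = 5.

5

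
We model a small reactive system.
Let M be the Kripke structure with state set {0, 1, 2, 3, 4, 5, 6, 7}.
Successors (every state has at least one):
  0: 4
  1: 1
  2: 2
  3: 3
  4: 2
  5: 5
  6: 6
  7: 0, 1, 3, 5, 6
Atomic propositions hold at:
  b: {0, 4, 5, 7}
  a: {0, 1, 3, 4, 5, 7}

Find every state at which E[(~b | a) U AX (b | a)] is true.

{0, 1, 3, 5, 7}

Sat(~b) = {1, 2, 3, 6}
Sat(~b | a) = {0, 1, 2, 3, 4, 5, 6, 7}
Sat(b | a) = {0, 1, 3, 4, 5, 7}
Sat(AX (b | a)) = {s : every successor in {0, 1, 3, 4, 5, 7}} = {0, 1, 3, 5}
E[(~b | a) U AX (b | a)]: least fixpoint, start Z0 = Sat(AX (b | a)) = {0, 1, 3, 5}, add states in Sat(~b | a) with some successor in Z. Z1 = {0, 1, 3, 5, 7}; fixed.
Sat(E[(~b | a) U AX (b | a)]) = {0, 1, 3, 5, 7}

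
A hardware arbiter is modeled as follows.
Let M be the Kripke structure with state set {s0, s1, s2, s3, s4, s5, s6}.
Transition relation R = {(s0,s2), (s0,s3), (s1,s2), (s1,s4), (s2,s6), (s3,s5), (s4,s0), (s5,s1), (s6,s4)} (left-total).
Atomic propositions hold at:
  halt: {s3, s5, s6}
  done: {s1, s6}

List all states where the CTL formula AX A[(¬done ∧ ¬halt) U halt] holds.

Sat(¬done) = {s0, s2, s3, s4, s5}
Sat(¬halt) = {s0, s1, s2, s4}
Sat(¬done ∧ ¬halt) = {s0, s2, s4}
A[(¬done ∧ ¬halt) U halt]: least fixpoint, start Z0 = Sat(halt) = {s3, s5, s6}, add states in Sat(¬done ∧ ¬halt) with every successor in Z. Z1 = {s2, s3, s5, s6}; Z2 = {s0, s2, s3, s5, s6}; Z3 = {s0, s2, s3, s4, s5, s6}; fixed.
Sat(A[(¬done ∧ ¬halt) U halt]) = {s0, s2, s3, s4, s5, s6}
Sat(AX A[(¬done ∧ ¬halt) U halt]) = {s : every successor in {s0, s2, s3, s4, s5, s6}} = {s0, s1, s2, s3, s4, s6}

{s0, s1, s2, s3, s4, s6}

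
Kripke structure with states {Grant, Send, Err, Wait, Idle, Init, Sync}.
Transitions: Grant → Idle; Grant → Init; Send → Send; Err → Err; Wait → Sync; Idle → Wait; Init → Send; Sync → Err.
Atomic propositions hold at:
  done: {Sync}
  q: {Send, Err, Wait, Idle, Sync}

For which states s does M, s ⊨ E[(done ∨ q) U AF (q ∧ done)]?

{Wait, Idle, Sync}

Sat(done ∨ q) = {Send, Err, Wait, Idle, Sync}
Sat(q ∧ done) = {Sync}
AF (q ∧ done): least fixpoint, start Z0 = {Sync}, add states with every successor in Z. Z1 = {Wait, Sync}; Z2 = {Wait, Idle, Sync}; fixed.
Sat(AF (q ∧ done)) = {Wait, Idle, Sync}
E[(done ∨ q) U AF (q ∧ done)]: least fixpoint, start Z0 = Sat(AF (q ∧ done)) = {Wait, Idle, Sync}, add states in Sat(done ∨ q) with some successor in Z. Already a fixed point.
Sat(E[(done ∨ q) U AF (q ∧ done)]) = {Wait, Idle, Sync}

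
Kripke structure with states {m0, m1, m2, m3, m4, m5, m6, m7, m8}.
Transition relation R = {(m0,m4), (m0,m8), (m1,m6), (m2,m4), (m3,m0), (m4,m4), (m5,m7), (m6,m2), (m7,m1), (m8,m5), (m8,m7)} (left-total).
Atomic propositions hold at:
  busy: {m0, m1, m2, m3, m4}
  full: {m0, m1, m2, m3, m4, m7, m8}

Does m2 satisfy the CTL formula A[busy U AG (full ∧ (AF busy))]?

Yes

AF busy: least fixpoint, start Z0 = {m0, m1, m2, m3, m4}, add states with every successor in Z. Z1 = {m0, m1, m2, m3, m4, m6, m7}; Z2 = {m0, m1, m2, m3, m4, m5, m6, m7}; Z3 = {m0, m1, m2, m3, m4, m5, m6, m7, m8}; fixed.
Sat(AF busy) = {m0, m1, m2, m3, m4, m5, m6, m7, m8}
Sat(full ∧ (AF busy)) = {m0, m1, m2, m3, m4, m7, m8}
AG (full ∧ (AF busy)): greatest fixpoint, start Z0 = {m0, m1, m2, m3, m4, m7, m8}, keep only states in Sat with every successor in Z. Z1 = {m0, m2, m3, m4, m7}; Z2 = {m2, m3, m4}; Z3 = {m2, m4}; fixed.
Sat(AG (full ∧ (AF busy))) = {m2, m4}
A[busy U AG (full ∧ (AF busy))]: least fixpoint, start Z0 = Sat(AG (full ∧ (AF busy))) = {m2, m4}, add states in Sat(busy) with every successor in Z. Already a fixed point.
Sat(A[busy U AG (full ∧ (AF busy))]) = {m2, m4}
m2 ∈ Sat(A[busy U AG (full ∧ (AF busy))]) = {m2, m4}, so the formula holds at m2.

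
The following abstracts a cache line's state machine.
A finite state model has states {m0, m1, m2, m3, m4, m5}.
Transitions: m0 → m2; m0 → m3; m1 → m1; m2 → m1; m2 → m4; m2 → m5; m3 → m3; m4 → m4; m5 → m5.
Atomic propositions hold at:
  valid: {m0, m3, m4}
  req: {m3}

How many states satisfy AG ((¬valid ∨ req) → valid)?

Sat(¬valid) = {m1, m2, m5}
Sat(¬valid ∨ req) = {m1, m2, m3, m5}
Sat((¬valid ∨ req) → valid) = {m0, m3, m4}
AG ((¬valid ∨ req) → valid): greatest fixpoint, start Z0 = {m0, m3, m4}, keep only states in Sat with every successor in Z. Z1 = {m3, m4}; fixed.
Sat(AG ((¬valid ∨ req) → valid)) = {m3, m4}
|Sat(AG ((¬valid ∨ req) → valid))| = |{m3, m4}| = 2.

2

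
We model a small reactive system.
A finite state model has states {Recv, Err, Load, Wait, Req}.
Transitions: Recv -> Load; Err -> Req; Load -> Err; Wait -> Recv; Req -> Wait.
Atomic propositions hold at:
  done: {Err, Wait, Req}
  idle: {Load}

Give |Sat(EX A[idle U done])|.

4

A[idle U done]: least fixpoint, start Z0 = Sat(done) = {Err, Wait, Req}, add states in Sat(idle) with every successor in Z. Z1 = {Err, Load, Wait, Req}; fixed.
Sat(A[idle U done]) = {Err, Load, Wait, Req}
Sat(EX A[idle U done]) = {s : some successor in {Err, Load, Wait, Req}} = {Recv, Err, Load, Req}
|Sat(EX A[idle U done])| = |{Recv, Err, Load, Req}| = 4.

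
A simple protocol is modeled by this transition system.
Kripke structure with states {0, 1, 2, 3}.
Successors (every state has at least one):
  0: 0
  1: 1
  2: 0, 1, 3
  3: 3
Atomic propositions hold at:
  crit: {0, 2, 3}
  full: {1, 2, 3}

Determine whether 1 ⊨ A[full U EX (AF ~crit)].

Sat(~crit) = {1}
AF ~crit: least fixpoint, start Z0 = {1}, add states with every successor in Z. Already a fixed point.
Sat(AF ~crit) = {1}
Sat(EX (AF ~crit)) = {s : some successor in {1}} = {1, 2}
A[full U EX (AF ~crit)]: least fixpoint, start Z0 = Sat(EX (AF ~crit)) = {1, 2}, add states in Sat(full) with every successor in Z. Already a fixed point.
Sat(A[full U EX (AF ~crit)]) = {1, 2}
1 ∈ Sat(A[full U EX (AF ~crit)]) = {1, 2}, so the formula holds at 1.

Yes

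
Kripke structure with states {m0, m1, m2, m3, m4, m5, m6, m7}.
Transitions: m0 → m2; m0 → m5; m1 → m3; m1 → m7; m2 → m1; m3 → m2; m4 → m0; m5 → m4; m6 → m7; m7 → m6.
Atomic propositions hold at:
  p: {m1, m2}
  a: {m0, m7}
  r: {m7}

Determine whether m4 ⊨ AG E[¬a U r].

No

Sat(¬a) = {m1, m2, m3, m4, m5, m6}
E[¬a U r]: least fixpoint, start Z0 = Sat(r) = {m7}, add states in Sat(¬a) with some successor in Z. Z1 = {m1, m6, m7}; Z2 = {m1, m2, m6, m7}; Z3 = {m1, m2, m3, m6, m7}; fixed.
Sat(E[¬a U r]) = {m1, m2, m3, m6, m7}
AG E[¬a U r]: greatest fixpoint, start Z0 = {m1, m2, m3, m6, m7}, keep only states in Sat with every successor in Z. Already a fixed point.
Sat(AG E[¬a U r]) = {m1, m2, m3, m6, m7}
m4 ∉ Sat(AG E[¬a U r]) = {m1, m2, m3, m6, m7}, so the formula does not hold at m4.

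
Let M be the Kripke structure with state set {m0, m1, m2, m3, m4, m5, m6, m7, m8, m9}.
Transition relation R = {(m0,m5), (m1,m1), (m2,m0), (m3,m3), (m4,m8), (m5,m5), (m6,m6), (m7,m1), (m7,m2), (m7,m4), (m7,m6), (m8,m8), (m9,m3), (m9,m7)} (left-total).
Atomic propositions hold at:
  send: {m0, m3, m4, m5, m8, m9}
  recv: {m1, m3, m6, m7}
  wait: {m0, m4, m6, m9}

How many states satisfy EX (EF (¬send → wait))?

Sat(¬send) = {m1, m2, m6, m7}
Sat(¬send → wait) = {m0, m3, m4, m5, m6, m8, m9}
EF (¬send → wait): least fixpoint, start Z0 = {m0, m3, m4, m5, m6, m8, m9}, add states with some successor in Z. Z1 = {m0, m2, m3, m4, m5, m6, m7, m8, m9}; fixed.
Sat(EF (¬send → wait)) = {m0, m2, m3, m4, m5, m6, m7, m8, m9}
Sat(EX (EF (¬send → wait))) = {s : some successor in {m0, m2, m3, m4, m5, m6, m7, m8, m9}} = {m0, m2, m3, m4, m5, m6, m7, m8, m9}
|Sat(EX (EF (¬send → wait)))| = |{m0, m2, m3, m4, m5, m6, m7, m8, m9}| = 9.

9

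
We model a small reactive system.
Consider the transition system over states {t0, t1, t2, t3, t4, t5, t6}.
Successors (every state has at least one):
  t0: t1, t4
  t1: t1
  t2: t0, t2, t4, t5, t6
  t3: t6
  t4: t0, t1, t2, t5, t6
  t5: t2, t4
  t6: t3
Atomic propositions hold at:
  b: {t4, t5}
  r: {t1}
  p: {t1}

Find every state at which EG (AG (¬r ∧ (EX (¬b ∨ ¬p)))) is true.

Sat(¬r) = {t0, t2, t3, t4, t5, t6}
Sat(¬b) = {t0, t1, t2, t3, t6}
Sat(¬p) = {t0, t2, t3, t4, t5, t6}
Sat(¬b ∨ ¬p) = {t0, t1, t2, t3, t4, t5, t6}
Sat(EX (¬b ∨ ¬p)) = {s : some successor in {t0, t1, t2, t3, t4, t5, t6}} = {t0, t1, t2, t3, t4, t5, t6}
Sat(¬r ∧ (EX (¬b ∨ ¬p))) = {t0, t2, t3, t4, t5, t6}
AG (¬r ∧ (EX (¬b ∨ ¬p))): greatest fixpoint, start Z0 = {t0, t2, t3, t4, t5, t6}, keep only states in Sat with every successor in Z. Z1 = {t2, t3, t5, t6}; Z2 = {t3, t6}; fixed.
Sat(AG (¬r ∧ (EX (¬b ∨ ¬p)))) = {t3, t6}
EG (AG (¬r ∧ (EX (¬b ∨ ¬p)))): greatest fixpoint, start Z0 = {t3, t6}, keep only states in Sat with some successor in Z. Already a fixed point.
Sat(EG (AG (¬r ∧ (EX (¬b ∨ ¬p))))) = {t3, t6}

{t3, t6}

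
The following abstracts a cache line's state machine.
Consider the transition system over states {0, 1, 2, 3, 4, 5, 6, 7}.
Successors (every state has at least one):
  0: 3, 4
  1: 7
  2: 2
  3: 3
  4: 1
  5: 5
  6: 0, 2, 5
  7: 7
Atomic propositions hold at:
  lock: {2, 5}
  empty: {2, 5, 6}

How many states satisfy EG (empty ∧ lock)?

Sat(empty ∧ lock) = {2, 5}
EG (empty ∧ lock): greatest fixpoint, start Z0 = {2, 5}, keep only states in Sat with some successor in Z. Already a fixed point.
Sat(EG (empty ∧ lock)) = {2, 5}
|Sat(EG (empty ∧ lock))| = |{2, 5}| = 2.

2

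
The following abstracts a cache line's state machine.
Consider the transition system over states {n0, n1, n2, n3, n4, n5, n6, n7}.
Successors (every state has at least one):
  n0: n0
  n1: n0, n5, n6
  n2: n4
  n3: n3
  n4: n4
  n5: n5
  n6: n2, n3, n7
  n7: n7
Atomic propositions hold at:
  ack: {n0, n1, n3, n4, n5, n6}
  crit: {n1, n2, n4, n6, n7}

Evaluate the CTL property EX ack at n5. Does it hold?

Yes

Sat(EX ack) = {s : some successor in {n0, n1, n3, n4, n5, n6}} = {n0, n1, n2, n3, n4, n5, n6}
n5 ∈ Sat(EX ack) = {n0, n1, n2, n3, n4, n5, n6}, so the formula holds at n5.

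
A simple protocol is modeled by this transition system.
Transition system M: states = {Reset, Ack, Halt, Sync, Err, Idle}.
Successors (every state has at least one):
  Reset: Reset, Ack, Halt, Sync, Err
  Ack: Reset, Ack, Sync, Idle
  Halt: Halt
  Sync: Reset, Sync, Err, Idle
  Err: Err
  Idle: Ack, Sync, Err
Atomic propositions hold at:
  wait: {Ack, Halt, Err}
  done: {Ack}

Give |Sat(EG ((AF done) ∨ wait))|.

3

AF done: least fixpoint, start Z0 = {Ack}, add states with every successor in Z. Already a fixed point.
Sat(AF done) = {Ack}
Sat((AF done) ∨ wait) = {Ack, Halt, Err}
EG ((AF done) ∨ wait): greatest fixpoint, start Z0 = {Ack, Halt, Err}, keep only states in Sat with some successor in Z. Already a fixed point.
Sat(EG ((AF done) ∨ wait)) = {Ack, Halt, Err}
|Sat(EG ((AF done) ∨ wait))| = |{Ack, Halt, Err}| = 3.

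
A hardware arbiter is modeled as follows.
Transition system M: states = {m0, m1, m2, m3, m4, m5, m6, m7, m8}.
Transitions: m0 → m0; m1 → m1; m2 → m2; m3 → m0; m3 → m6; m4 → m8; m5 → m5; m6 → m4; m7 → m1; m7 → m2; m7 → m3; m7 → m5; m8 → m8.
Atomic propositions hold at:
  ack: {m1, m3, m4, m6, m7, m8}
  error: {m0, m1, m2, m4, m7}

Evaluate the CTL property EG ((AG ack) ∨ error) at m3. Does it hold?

No

AG ack: greatest fixpoint, start Z0 = {m1, m3, m4, m6, m7, m8}, keep only states in Sat with every successor in Z. Z1 = {m1, m4, m6, m8}; fixed.
Sat(AG ack) = {m1, m4, m6, m8}
Sat((AG ack) ∨ error) = {m0, m1, m2, m4, m6, m7, m8}
EG ((AG ack) ∨ error): greatest fixpoint, start Z0 = {m0, m1, m2, m4, m6, m7, m8}, keep only states in Sat with some successor in Z. Already a fixed point.
Sat(EG ((AG ack) ∨ error)) = {m0, m1, m2, m4, m6, m7, m8}
m3 ∉ Sat(EG ((AG ack) ∨ error)) = {m0, m1, m2, m4, m6, m7, m8}, so the formula does not hold at m3.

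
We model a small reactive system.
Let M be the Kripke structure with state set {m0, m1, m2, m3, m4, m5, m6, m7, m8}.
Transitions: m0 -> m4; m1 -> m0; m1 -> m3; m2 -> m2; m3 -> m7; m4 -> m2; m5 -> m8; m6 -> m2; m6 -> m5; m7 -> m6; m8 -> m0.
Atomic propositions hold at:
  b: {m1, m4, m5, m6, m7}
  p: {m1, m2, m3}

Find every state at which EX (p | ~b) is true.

{m1, m2, m4, m5, m6, m8}

Sat(~b) = {m0, m2, m3, m8}
Sat(p | ~b) = {m0, m1, m2, m3, m8}
Sat(EX (p | ~b)) = {s : some successor in {m0, m1, m2, m3, m8}} = {m1, m2, m4, m5, m6, m8}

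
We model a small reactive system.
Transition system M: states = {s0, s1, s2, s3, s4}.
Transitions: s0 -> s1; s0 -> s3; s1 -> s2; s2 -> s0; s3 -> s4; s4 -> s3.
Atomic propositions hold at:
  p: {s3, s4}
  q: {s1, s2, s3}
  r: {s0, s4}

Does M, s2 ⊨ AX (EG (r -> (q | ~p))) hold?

Sat(~p) = {s0, s1, s2}
Sat(q | ~p) = {s0, s1, s2, s3}
Sat(r -> (q | ~p)) = {s0, s1, s2, s3}
EG (r -> (q | ~p)): greatest fixpoint, start Z0 = {s0, s1, s2, s3}, keep only states in Sat with some successor in Z. Z1 = {s0, s1, s2}; fixed.
Sat(EG (r -> (q | ~p))) = {s0, s1, s2}
Sat(AX (EG (r -> (q | ~p)))) = {s : every successor in {s0, s1, s2}} = {s1, s2}
s2 ∈ Sat(AX (EG (r -> (q | ~p)))) = {s1, s2}, so the formula holds at s2.

Yes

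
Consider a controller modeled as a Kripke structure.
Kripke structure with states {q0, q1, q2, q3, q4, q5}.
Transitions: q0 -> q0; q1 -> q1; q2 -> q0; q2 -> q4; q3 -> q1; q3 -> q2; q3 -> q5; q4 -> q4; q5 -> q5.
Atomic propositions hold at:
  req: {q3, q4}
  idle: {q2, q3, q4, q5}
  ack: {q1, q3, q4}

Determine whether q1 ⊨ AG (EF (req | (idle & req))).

No

Sat(idle & req) = {q3, q4}
Sat(req | (idle & req)) = {q3, q4}
EF (req | (idle & req)): least fixpoint, start Z0 = {q3, q4}, add states with some successor in Z. Z1 = {q2, q3, q4}; fixed.
Sat(EF (req | (idle & req))) = {q2, q3, q4}
AG (EF (req | (idle & req))): greatest fixpoint, start Z0 = {q2, q3, q4}, keep only states in Sat with every successor in Z. Z1 = {q4}; fixed.
Sat(AG (EF (req | (idle & req)))) = {q4}
q1 ∉ Sat(AG (EF (req | (idle & req)))) = {q4}, so the formula does not hold at q1.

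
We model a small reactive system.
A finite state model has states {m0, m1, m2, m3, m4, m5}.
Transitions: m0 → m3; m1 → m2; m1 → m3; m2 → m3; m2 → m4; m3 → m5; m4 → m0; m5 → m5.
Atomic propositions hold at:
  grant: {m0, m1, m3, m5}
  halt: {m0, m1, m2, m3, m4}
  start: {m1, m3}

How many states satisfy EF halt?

EF halt: least fixpoint, start Z0 = {m0, m1, m2, m3, m4}, add states with some successor in Z. Already a fixed point.
Sat(EF halt) = {m0, m1, m2, m3, m4}
|Sat(EF halt)| = |{m0, m1, m2, m3, m4}| = 5.

5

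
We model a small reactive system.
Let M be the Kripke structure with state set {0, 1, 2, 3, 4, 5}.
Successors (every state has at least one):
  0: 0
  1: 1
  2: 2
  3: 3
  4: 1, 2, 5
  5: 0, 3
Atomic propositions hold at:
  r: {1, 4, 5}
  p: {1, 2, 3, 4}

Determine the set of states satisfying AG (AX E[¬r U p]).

Sat(¬r) = {0, 2, 3}
E[¬r U p]: least fixpoint, start Z0 = Sat(p) = {1, 2, 3, 4}, add states in Sat(¬r) with some successor in Z. Already a fixed point.
Sat(E[¬r U p]) = {1, 2, 3, 4}
Sat(AX E[¬r U p]) = {s : every successor in {1, 2, 3, 4}} = {1, 2, 3}
AG (AX E[¬r U p]): greatest fixpoint, start Z0 = {1, 2, 3}, keep only states in Sat with every successor in Z. Already a fixed point.
Sat(AG (AX E[¬r U p])) = {1, 2, 3}

{1, 2, 3}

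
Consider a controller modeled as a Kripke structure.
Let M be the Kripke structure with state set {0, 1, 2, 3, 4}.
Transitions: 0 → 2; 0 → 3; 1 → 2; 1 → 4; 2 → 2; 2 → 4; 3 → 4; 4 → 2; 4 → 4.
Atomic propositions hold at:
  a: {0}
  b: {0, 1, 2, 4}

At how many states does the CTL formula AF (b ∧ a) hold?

Sat(b ∧ a) = {0}
AF (b ∧ a): least fixpoint, start Z0 = {0}, add states with every successor in Z. Already a fixed point.
Sat(AF (b ∧ a)) = {0}
|Sat(AF (b ∧ a))| = |{0}| = 1.

1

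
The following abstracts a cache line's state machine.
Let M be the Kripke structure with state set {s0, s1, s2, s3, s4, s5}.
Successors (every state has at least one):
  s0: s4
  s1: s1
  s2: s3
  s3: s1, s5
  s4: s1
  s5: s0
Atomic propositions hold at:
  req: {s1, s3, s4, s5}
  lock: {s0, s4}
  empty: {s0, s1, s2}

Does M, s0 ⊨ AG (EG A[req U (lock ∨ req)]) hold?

Yes

Sat(lock ∨ req) = {s0, s1, s3, s4, s5}
A[req U (lock ∨ req)]: least fixpoint, start Z0 = Sat((lock ∨ req)) = {s0, s1, s3, s4, s5}, add states in Sat(req) with every successor in Z. Already a fixed point.
Sat(A[req U (lock ∨ req)]) = {s0, s1, s3, s4, s5}
EG A[req U (lock ∨ req)]: greatest fixpoint, start Z0 = {s0, s1, s3, s4, s5}, keep only states in Sat with some successor in Z. Already a fixed point.
Sat(EG A[req U (lock ∨ req)]) = {s0, s1, s3, s4, s5}
AG (EG A[req U (lock ∨ req)]): greatest fixpoint, start Z0 = {s0, s1, s3, s4, s5}, keep only states in Sat with every successor in Z. Already a fixed point.
Sat(AG (EG A[req U (lock ∨ req)])) = {s0, s1, s3, s4, s5}
s0 ∈ Sat(AG (EG A[req U (lock ∨ req)])) = {s0, s1, s3, s4, s5}, so the formula holds at s0.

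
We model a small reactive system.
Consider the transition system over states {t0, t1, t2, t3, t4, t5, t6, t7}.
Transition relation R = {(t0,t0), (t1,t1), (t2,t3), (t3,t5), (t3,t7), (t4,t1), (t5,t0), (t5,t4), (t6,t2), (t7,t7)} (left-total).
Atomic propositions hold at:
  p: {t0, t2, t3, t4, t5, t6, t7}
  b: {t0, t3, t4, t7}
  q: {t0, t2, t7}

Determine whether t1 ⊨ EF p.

No

EF p: least fixpoint, start Z0 = {t0, t2, t3, t4, t5, t6, t7}, add states with some successor in Z. Already a fixed point.
Sat(EF p) = {t0, t2, t3, t4, t5, t6, t7}
t1 ∉ Sat(EF p) = {t0, t2, t3, t4, t5, t6, t7}, so the formula does not hold at t1.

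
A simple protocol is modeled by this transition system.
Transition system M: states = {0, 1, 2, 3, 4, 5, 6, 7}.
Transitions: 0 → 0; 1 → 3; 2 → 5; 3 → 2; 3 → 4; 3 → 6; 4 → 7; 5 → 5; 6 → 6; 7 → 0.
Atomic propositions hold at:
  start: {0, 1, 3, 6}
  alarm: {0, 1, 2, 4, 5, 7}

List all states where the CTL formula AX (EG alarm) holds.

EG alarm: greatest fixpoint, start Z0 = {0, 1, 2, 4, 5, 7}, keep only states in Sat with some successor in Z. Z1 = {0, 2, 4, 5, 7}; fixed.
Sat(EG alarm) = {0, 2, 4, 5, 7}
Sat(AX (EG alarm)) = {s : every successor in {0, 2, 4, 5, 7}} = {0, 2, 4, 5, 7}

{0, 2, 4, 5, 7}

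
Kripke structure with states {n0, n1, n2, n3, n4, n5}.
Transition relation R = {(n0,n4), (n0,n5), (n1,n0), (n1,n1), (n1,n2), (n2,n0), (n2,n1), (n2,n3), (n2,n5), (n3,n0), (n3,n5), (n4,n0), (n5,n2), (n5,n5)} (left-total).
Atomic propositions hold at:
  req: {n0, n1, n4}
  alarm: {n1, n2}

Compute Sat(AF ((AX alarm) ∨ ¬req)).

{n2, n3, n5}

Sat(AX alarm) = {s : every successor in {n1, n2}} = ∅
Sat(¬req) = {n2, n3, n5}
Sat((AX alarm) ∨ ¬req) = {n2, n3, n5}
AF ((AX alarm) ∨ ¬req): least fixpoint, start Z0 = {n2, n3, n5}, add states with every successor in Z. Already a fixed point.
Sat(AF ((AX alarm) ∨ ¬req)) = {n2, n3, n5}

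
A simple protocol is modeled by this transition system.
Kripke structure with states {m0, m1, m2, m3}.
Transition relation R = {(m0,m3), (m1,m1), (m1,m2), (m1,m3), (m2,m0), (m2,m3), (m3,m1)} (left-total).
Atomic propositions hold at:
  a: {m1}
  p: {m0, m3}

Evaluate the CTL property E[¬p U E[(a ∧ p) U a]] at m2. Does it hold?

No

Sat(¬p) = {m1, m2}
Sat(a ∧ p) = ∅
E[(a ∧ p) U a]: least fixpoint, start Z0 = Sat(a) = {m1}, add states in Sat(a ∧ p) with some successor in Z. Already a fixed point.
Sat(E[(a ∧ p) U a]) = {m1}
E[¬p U E[(a ∧ p) U a]]: least fixpoint, start Z0 = Sat(E[(a ∧ p) U a]) = {m1}, add states in Sat(¬p) with some successor in Z. Already a fixed point.
Sat(E[¬p U E[(a ∧ p) U a]]) = {m1}
m2 ∉ Sat(E[¬p U E[(a ∧ p) U a]]) = {m1}, so the formula does not hold at m2.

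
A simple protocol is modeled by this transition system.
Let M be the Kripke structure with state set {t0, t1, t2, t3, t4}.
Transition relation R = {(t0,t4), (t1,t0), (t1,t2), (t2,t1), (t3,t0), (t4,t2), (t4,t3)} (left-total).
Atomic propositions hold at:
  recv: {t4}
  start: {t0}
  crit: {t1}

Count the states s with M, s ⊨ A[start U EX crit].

1

Sat(EX crit) = {s : some successor in {t1}} = {t2}
A[start U EX crit]: least fixpoint, start Z0 = Sat(EX crit) = {t2}, add states in Sat(start) with every successor in Z. Already a fixed point.
Sat(A[start U EX crit]) = {t2}
|Sat(A[start U EX crit])| = |{t2}| = 1.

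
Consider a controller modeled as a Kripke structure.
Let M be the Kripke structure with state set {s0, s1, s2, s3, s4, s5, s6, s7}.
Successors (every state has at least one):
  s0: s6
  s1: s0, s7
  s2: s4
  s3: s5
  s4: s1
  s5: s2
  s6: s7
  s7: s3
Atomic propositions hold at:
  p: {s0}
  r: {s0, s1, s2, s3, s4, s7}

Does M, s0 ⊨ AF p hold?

AF p: least fixpoint, start Z0 = {s0}, add states with every successor in Z. Already a fixed point.
Sat(AF p) = {s0}
s0 ∈ Sat(AF p) = {s0}, so the formula holds at s0.

Yes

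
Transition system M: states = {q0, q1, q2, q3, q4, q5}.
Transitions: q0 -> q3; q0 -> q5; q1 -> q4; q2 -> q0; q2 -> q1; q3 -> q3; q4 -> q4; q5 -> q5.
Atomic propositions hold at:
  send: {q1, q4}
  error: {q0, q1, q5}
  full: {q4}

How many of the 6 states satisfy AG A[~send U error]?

Sat(~send) = {q0, q2, q3, q5}
A[~send U error]: least fixpoint, start Z0 = Sat(error) = {q0, q1, q5}, add states in Sat(~send) with every successor in Z. Z1 = {q0, q1, q2, q5}; fixed.
Sat(A[~send U error]) = {q0, q1, q2, q5}
AG A[~send U error]: greatest fixpoint, start Z0 = {q0, q1, q2, q5}, keep only states in Sat with every successor in Z. Z1 = {q2, q5}; Z2 = {q5}; fixed.
Sat(AG A[~send U error]) = {q5}
|Sat(AG A[~send U error])| = |{q5}| = 1.

1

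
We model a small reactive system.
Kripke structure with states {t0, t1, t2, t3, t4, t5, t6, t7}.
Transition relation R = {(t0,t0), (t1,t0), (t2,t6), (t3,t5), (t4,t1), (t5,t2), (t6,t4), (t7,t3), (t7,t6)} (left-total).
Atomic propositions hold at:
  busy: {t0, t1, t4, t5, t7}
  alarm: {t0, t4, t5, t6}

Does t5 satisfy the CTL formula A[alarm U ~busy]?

Yes

Sat(~busy) = {t2, t3, t6}
A[alarm U ~busy]: least fixpoint, start Z0 = Sat(~busy) = {t2, t3, t6}, add states in Sat(alarm) with every successor in Z. Z1 = {t2, t3, t5, t6}; fixed.
Sat(A[alarm U ~busy]) = {t2, t3, t5, t6}
t5 ∈ Sat(A[alarm U ~busy]) = {t2, t3, t5, t6}, so the formula holds at t5.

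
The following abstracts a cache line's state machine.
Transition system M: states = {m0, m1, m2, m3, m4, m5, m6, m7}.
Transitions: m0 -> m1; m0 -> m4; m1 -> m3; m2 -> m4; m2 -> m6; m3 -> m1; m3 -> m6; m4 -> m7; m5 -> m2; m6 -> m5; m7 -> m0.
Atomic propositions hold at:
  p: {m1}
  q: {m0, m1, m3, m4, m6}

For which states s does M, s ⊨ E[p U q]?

{m0, m1, m3, m4, m6}

E[p U q]: least fixpoint, start Z0 = Sat(q) = {m0, m1, m3, m4, m6}, add states in Sat(p) with some successor in Z. Already a fixed point.
Sat(E[p U q]) = {m0, m1, m3, m4, m6}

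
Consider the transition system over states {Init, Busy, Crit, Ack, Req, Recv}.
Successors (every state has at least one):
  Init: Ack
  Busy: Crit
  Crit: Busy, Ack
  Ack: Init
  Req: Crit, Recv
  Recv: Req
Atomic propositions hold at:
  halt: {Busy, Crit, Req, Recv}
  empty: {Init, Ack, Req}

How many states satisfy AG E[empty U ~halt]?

Sat(~halt) = {Init, Ack}
E[empty U ~halt]: least fixpoint, start Z0 = Sat(~halt) = {Init, Ack}, add states in Sat(empty) with some successor in Z. Already a fixed point.
Sat(E[empty U ~halt]) = {Init, Ack}
AG E[empty U ~halt]: greatest fixpoint, start Z0 = {Init, Ack}, keep only states in Sat with every successor in Z. Already a fixed point.
Sat(AG E[empty U ~halt]) = {Init, Ack}
|Sat(AG E[empty U ~halt])| = |{Init, Ack}| = 2.

2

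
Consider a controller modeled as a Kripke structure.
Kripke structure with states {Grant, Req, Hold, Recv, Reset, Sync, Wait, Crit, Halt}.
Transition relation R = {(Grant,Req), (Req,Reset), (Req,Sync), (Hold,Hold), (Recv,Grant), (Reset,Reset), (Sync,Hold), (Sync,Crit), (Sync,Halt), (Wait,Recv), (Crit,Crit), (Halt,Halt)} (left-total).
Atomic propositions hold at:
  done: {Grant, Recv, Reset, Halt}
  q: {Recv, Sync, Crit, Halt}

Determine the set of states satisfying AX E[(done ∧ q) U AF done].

{Recv, Reset, Wait, Halt}

Sat(done ∧ q) = {Recv, Halt}
AF done: least fixpoint, start Z0 = {Grant, Recv, Reset, Halt}, add states with every successor in Z. Z1 = {Grant, Recv, Reset, Wait, Halt}; fixed.
Sat(AF done) = {Grant, Recv, Reset, Wait, Halt}
E[(done ∧ q) U AF done]: least fixpoint, start Z0 = Sat(AF done) = {Grant, Recv, Reset, Wait, Halt}, add states in Sat(done ∧ q) with some successor in Z. Already a fixed point.
Sat(E[(done ∧ q) U AF done]) = {Grant, Recv, Reset, Wait, Halt}
Sat(AX E[(done ∧ q) U AF done]) = {s : every successor in {Grant, Recv, Reset, Wait, Halt}} = {Recv, Reset, Wait, Halt}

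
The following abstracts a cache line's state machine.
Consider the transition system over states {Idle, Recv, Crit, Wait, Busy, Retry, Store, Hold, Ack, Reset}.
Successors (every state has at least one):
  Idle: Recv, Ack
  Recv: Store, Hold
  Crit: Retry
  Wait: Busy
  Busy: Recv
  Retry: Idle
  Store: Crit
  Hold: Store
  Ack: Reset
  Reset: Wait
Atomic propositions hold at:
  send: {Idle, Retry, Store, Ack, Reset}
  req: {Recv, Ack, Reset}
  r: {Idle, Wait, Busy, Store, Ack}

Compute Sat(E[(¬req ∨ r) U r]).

{Idle, Crit, Wait, Busy, Retry, Store, Hold, Ack}

Sat(¬req) = {Idle, Crit, Wait, Busy, Retry, Store, Hold}
Sat(¬req ∨ r) = {Idle, Crit, Wait, Busy, Retry, Store, Hold, Ack}
E[(¬req ∨ r) U r]: least fixpoint, start Z0 = Sat(r) = {Idle, Wait, Busy, Store, Ack}, add states in Sat(¬req ∨ r) with some successor in Z. Z1 = {Idle, Wait, Busy, Retry, Store, Hold, Ack}; Z2 = {Idle, Crit, Wait, Busy, Retry, Store, Hold, Ack}; fixed.
Sat(E[(¬req ∨ r) U r]) = {Idle, Crit, Wait, Busy, Retry, Store, Hold, Ack}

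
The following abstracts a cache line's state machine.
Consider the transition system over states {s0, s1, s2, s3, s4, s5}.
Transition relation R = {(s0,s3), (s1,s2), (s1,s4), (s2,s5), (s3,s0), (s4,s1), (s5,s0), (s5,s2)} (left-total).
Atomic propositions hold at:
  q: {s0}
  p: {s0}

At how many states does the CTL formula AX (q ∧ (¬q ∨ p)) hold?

Sat(¬q) = {s1, s2, s3, s4, s5}
Sat(¬q ∨ p) = {s0, s1, s2, s3, s4, s5}
Sat(q ∧ (¬q ∨ p)) = {s0}
Sat(AX (q ∧ (¬q ∨ p))) = {s : every successor in {s0}} = {s3}
|Sat(AX (q ∧ (¬q ∨ p)))| = |{s3}| = 1.

1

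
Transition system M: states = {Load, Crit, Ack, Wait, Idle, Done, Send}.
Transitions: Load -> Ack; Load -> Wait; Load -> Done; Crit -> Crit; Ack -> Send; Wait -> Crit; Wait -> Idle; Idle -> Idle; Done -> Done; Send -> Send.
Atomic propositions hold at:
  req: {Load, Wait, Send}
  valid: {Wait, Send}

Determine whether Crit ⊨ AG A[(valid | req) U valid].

Sat(valid | req) = {Load, Wait, Send}
A[(valid | req) U valid]: least fixpoint, start Z0 = Sat(valid) = {Wait, Send}, add states in Sat(valid | req) with every successor in Z. Already a fixed point.
Sat(A[(valid | req) U valid]) = {Wait, Send}
AG A[(valid | req) U valid]: greatest fixpoint, start Z0 = {Wait, Send}, keep only states in Sat with every successor in Z. Z1 = {Send}; fixed.
Sat(AG A[(valid | req) U valid]) = {Send}
Crit ∉ Sat(AG A[(valid | req) U valid]) = {Send}, so the formula does not hold at Crit.

No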